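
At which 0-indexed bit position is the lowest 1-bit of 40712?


0b1001111100001000. Lowest set bit at position 3

3


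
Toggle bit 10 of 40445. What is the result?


40445 ^ (1 << 10) = 40445 ^ 1024 = 39421

39421


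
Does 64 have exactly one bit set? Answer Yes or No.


0b1000000. Only one bit set => Yes

Yes


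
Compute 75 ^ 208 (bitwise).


0b1001011 ^ 0b11010000 = 0b10011011 = 155

155


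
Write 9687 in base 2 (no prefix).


9687 = 10010111010111 in binary

10010111010111


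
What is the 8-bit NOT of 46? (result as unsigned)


~0b101110 = 0b11010001 = 209 (8-bit unsigned)

209


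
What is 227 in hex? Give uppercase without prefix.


227 = E3 hex

E3


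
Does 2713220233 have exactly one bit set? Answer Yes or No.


0b10100001101110000111010010001001. Multiple bits set => No

No


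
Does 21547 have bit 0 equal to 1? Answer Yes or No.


0b101010000101011, bit 0 = 1. Yes

Yes


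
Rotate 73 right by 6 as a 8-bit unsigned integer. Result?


Rotate 0b1001001 right by 6 (8-bit) = 0b100101 = 37

37


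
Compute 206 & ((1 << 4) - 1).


206 & 15 = 14

14


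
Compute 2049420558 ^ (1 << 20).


2049420558 ^ (1 << 20) = 2049420558 ^ 1048576 = 2050469134

2050469134


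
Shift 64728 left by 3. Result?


0b1111110011011000 << 3 = 0b1111110011011000000 = 517824

517824


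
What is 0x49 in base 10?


49 hex = 73 decimal

73


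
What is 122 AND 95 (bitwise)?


0b1111010 & 0b1011111 = 0b1011010 = 90

90


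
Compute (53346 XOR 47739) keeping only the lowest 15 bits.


Step 1: 53346 ^ 47739 = 27161
Step 2: 27161 & 32767 = 27161

27161


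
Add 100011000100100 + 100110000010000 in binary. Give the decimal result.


100011000100100 + 100110000010000 = 1001001000110100 = 37428

37428


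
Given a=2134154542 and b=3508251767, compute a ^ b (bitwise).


2134154542 ^ 3508251767 = 2922328409

2922328409


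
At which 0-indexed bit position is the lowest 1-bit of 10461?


0b10100011011101. Lowest set bit at position 0

0


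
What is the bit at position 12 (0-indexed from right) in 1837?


0b11100101101, position 12 = 0

0


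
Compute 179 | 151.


0b10110011 | 0b10010111 = 0b10110111 = 183

183


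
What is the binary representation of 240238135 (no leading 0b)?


240238135 = 1110010100011011111000110111 in binary

1110010100011011111000110111


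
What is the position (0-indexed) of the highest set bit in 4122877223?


0b11110101101111100001110100100111. Highest set bit at position 31

31


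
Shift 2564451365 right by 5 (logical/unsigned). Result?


0b10011000110110100110110000100101 >> 5 = 0b100110001101101001101100001 = 80139105

80139105


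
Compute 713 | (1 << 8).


713 | (1 << 8) = 713 | 256 = 969

969


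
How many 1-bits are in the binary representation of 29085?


0b111000110011101 has 9 set bits

9


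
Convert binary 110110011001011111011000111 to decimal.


110110011001011111011000111 in decimal = 114081479

114081479


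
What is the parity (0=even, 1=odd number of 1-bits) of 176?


0b10110000 has 3 ones => parity 1

1


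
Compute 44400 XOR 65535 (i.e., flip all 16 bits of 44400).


44400 ^ 65535 = 21135

21135


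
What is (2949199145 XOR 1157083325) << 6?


Step 1: 2949199145 ^ 1157083325 = 3946743188
Step 2: 3946743188 << 6 = 252591564032

252591564032


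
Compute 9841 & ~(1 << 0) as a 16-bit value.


9841 & ~(1 << 0) = 9840

9840


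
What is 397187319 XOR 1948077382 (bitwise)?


0b10111101011001001100011110111 ^ 0b1110100000111010100110101000110 = 0b1100011101100011101010110110001 = 1672598961

1672598961


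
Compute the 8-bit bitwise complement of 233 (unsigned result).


~0b11101001 = 0b10110 = 22 (8-bit unsigned)

22


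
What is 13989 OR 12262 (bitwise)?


0b11011010100101 | 0b10111111100110 = 0b11111111100111 = 16359

16359


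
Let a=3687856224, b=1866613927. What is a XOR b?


3687856224 ^ 1866613927 = 3029499079

3029499079


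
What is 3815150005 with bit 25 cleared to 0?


3815150005 & ~(1 << 25) = 3781595573

3781595573


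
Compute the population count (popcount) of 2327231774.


0b10001010101101101011110100011110 has 18 set bits

18


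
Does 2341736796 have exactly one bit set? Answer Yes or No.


0b10001011100101000001000101011100. Multiple bits set => No

No


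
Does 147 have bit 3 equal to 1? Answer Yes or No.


0b10010011, bit 3 = 0. No

No


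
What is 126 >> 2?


0b1111110 >> 2 = 0b11111 = 31

31


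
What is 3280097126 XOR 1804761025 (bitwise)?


0b11000011100000100100111101100110 ^ 0b1101011100100100111011111000001 = 0b10101000000100000011100010100111 = 2819635367

2819635367


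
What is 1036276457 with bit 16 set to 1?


1036276457 | (1 << 16) = 1036276457 | 65536 = 1036341993

1036341993


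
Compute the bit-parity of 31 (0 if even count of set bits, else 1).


0b11111 has 5 ones => parity 1

1


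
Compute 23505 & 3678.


0b101101111010001 & 0b111001011110 = 0b101001010000 = 2640

2640


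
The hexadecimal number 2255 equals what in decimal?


2255 hex = 8789 decimal

8789


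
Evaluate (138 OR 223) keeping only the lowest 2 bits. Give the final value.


Step 1: 138 | 223 = 223
Step 2: 223 & 3 = 3

3


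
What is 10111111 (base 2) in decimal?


10111111 in decimal = 191

191


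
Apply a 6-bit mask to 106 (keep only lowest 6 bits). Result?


106 & 63 = 42

42


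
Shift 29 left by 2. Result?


0b11101 << 2 = 0b1110100 = 116

116


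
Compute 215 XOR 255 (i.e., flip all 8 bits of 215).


215 ^ 255 = 40

40


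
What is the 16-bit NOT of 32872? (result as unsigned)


~0b1000000001101000 = 0b111111110010111 = 32663 (16-bit unsigned)

32663


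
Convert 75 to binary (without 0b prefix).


75 = 1001011 in binary

1001011


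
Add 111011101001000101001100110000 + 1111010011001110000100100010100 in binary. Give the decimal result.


111011101001000101001100110000 + 1111010011001110000100100010100 = 10110110000010110101110001000100 = 3054197828

3054197828


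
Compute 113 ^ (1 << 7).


113 ^ (1 << 7) = 113 ^ 128 = 241

241


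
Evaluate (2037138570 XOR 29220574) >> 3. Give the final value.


Step 1: 2037138570 ^ 29220574 = 2027002452
Step 2: 2027002452 >> 3 = 253375306

253375306


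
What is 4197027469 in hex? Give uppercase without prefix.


4197027469 = FA298E8D hex

FA298E8D


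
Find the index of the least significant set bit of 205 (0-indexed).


0b11001101. Lowest set bit at position 0

0


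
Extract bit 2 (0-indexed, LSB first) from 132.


0b10000100, position 2 = 1

1


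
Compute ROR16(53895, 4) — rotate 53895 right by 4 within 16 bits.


Rotate 0b1101001010000111 right by 4 (16-bit) = 0b111110100101000 = 32040

32040


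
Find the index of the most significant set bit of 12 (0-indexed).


0b1100. Highest set bit at position 3

3


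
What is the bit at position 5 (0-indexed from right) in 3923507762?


0b11101001110110111111101000110010, position 5 = 1

1


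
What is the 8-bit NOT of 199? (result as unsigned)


~0b11000111 = 0b111000 = 56 (8-bit unsigned)

56


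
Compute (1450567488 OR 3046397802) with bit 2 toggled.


Step 1: 1450567488 | 3046397802 = 4160092010
Step 2: 4160092010 ^ (1 << 2) = 4160092010 ^ 4 = 4160092014

4160092014


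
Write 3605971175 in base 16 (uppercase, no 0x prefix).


3605971175 = D6EEC0E7 hex

D6EEC0E7


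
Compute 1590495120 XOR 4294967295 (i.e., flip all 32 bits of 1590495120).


1590495120 ^ 4294967295 = 2704472175

2704472175


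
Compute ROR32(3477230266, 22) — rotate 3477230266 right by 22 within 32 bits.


Rotate 0b11001111010000100101001010111010 right by 22 (32-bit) = 0b1001010010101110101100111101 = 155904829

155904829


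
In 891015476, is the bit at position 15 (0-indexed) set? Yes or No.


0b110101000110111101000100110100, bit 15 = 1. Yes

Yes


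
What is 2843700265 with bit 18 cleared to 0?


2843700265 & ~(1 << 18) = 2843438121

2843438121


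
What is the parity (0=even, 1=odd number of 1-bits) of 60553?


0b1110110010001001 has 8 ones => parity 0

0


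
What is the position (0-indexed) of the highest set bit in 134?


0b10000110. Highest set bit at position 7

7


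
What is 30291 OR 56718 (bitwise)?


0b111011001010011 | 0b1101110110001110 = 0b1111111111011111 = 65503

65503


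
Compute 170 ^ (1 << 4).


170 ^ (1 << 4) = 170 ^ 16 = 186

186


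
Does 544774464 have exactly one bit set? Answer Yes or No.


0b100000011110001001100101000000. Multiple bits set => No

No


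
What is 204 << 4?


0b11001100 << 4 = 0b110011000000 = 3264

3264


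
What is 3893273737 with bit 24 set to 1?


3893273737 | (1 << 24) = 3893273737 | 16777216 = 3910050953

3910050953


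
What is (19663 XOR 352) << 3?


Step 1: 19663 ^ 352 = 19887
Step 2: 19887 << 3 = 159096

159096


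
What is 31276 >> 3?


0b111101000101100 >> 3 = 0b111101000101 = 3909

3909


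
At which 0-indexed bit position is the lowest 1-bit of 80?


0b1010000. Lowest set bit at position 4

4


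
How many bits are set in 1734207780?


0b1100111010111011110100100100100 has 17 set bits

17


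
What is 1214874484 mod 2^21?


1214874484 & 2097151 = 623476

623476


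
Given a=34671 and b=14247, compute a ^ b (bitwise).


34671 ^ 14247 = 45256

45256


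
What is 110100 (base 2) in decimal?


110100 in decimal = 52

52


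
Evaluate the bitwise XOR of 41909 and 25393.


0b1010001110110101 ^ 0b110001100110001 = 0b1100000010000100 = 49284

49284


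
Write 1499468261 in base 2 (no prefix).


1499468261 = 1011001011000000001000111100101 in binary

1011001011000000001000111100101


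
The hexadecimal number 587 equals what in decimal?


587 hex = 1415 decimal

1415


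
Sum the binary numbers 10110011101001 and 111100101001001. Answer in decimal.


10110011101001 + 111100101001001 = 1010011000110010 = 42546

42546


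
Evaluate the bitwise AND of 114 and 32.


0b1110010 & 0b100000 = 0b100000 = 32

32


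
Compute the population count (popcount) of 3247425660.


0b11000001100011111100100001111100 has 16 set bits

16


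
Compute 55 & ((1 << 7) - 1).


55 & 127 = 55

55


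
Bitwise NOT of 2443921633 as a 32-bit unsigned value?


~0b10010001101010110100100011100001 = 0b1101110010101001011011100011110 = 1851045662 (32-bit unsigned)

1851045662


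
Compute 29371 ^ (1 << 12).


29371 ^ (1 << 12) = 29371 ^ 4096 = 25275

25275


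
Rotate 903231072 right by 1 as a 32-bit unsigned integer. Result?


Rotate 0b110101110101100011011001100000 right by 1 (32-bit) = 0b11010111010110001101100110000 = 451615536

451615536


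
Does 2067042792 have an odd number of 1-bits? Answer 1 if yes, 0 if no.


0b1111011001101001001000111101000 has 16 ones => parity 0

0


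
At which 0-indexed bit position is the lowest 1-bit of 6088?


0b1011111001000. Lowest set bit at position 3

3


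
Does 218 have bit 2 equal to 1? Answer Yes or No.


0b11011010, bit 2 = 0. No

No


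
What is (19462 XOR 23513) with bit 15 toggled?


Step 1: 19462 ^ 23513 = 6111
Step 2: 6111 ^ (1 << 15) = 6111 ^ 32768 = 38879

38879


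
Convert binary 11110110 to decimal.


11110110 in decimal = 246

246


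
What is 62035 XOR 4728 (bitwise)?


0b1111001001010011 ^ 0b1001001111000 = 0b1110000000101011 = 57387

57387


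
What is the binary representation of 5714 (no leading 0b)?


5714 = 1011001010010 in binary

1011001010010


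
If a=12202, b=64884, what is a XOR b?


12202 ^ 64884 = 53982

53982


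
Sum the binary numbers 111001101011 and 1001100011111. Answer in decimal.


111001101011 + 1001100011111 = 10000110001010 = 8586

8586


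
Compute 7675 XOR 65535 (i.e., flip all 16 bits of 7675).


7675 ^ 65535 = 57860

57860


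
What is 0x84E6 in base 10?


84E6 hex = 34022 decimal

34022


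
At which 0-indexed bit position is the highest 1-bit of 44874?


0b1010111101001010. Highest set bit at position 15

15


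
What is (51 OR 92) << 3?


Step 1: 51 | 92 = 127
Step 2: 127 << 3 = 1016

1016


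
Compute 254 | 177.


0b11111110 | 0b10110001 = 0b11111111 = 255

255


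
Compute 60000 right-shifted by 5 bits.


0b1110101001100000 >> 5 = 0b11101010011 = 1875

1875


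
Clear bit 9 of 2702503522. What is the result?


2702503522 & ~(1 << 9) = 2702503010

2702503010


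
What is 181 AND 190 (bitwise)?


0b10110101 & 0b10111110 = 0b10110100 = 180

180


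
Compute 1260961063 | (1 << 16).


1260961063 | (1 << 16) = 1260961063 | 65536 = 1261026599

1261026599


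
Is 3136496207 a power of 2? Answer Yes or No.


0b10111010111100110010001001001111. Multiple bits set => No

No


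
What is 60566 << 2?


0b1110110010010110 << 2 = 0b111011001001011000 = 242264

242264


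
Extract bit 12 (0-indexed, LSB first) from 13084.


0b11001100011100, position 12 = 1

1


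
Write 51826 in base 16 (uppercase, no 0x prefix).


51826 = CA72 hex

CA72


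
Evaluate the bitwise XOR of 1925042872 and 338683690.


0b1110010101111011101001010111000 ^ 0b10100001011111110011100101010 = 0b1100110100100100011010110010010 = 1720858002

1720858002


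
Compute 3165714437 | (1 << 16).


3165714437 | (1 << 16) = 3165714437 | 65536 = 3165779973

3165779973


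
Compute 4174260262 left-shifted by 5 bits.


0b11111000110011100010100000100110 << 5 = 0b1111100011001110001010000010011000000 = 133576328384

133576328384


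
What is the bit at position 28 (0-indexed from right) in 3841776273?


0b11100100111111001101101010010001, position 28 = 0

0


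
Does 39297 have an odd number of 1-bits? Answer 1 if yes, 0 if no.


0b1001100110000001 has 6 ones => parity 0

0


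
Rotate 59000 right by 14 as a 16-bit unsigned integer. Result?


Rotate 0b1110011001111000 right by 14 (16-bit) = 0b1001100111100011 = 39395

39395


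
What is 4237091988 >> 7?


0b11111100100011001110010010010100 >> 7 = 0b1111110010001100111001001 = 33102281

33102281


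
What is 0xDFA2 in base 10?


DFA2 hex = 57250 decimal

57250


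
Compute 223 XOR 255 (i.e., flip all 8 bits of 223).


223 ^ 255 = 32

32


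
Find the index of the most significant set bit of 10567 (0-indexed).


0b10100101000111. Highest set bit at position 13

13


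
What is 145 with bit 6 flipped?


145 ^ (1 << 6) = 145 ^ 64 = 209

209


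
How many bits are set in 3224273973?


0b11000000001011101000010000110101 has 12 set bits

12


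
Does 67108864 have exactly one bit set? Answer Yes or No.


0b100000000000000000000000000. Only one bit set => Yes

Yes


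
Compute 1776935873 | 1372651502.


0b1101001111010011110001111000001 | 0b1010001110100001111111111101110 = 0b1111001111110011111111111101111 = 2046427119

2046427119


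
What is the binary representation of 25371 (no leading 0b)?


25371 = 110001100011011 in binary

110001100011011


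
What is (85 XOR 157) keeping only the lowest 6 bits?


Step 1: 85 ^ 157 = 200
Step 2: 200 & 63 = 8

8


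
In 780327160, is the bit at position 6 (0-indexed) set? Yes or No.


0b101110100000101101100011111000, bit 6 = 1. Yes

Yes


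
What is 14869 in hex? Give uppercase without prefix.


14869 = 3A15 hex

3A15


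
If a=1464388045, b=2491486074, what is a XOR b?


1464388045 ^ 2491486074 = 3284780727

3284780727


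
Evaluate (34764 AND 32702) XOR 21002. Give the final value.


Step 1: 34764 & 32702 = 1932
Step 2: 1932 ^ 21002 = 21894

21894


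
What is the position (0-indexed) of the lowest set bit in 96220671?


0b101101111000011010111111111. Lowest set bit at position 0

0


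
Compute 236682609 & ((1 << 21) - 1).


236682609 & 2097151 = 1801585

1801585


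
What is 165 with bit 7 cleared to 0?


165 & ~(1 << 7) = 37

37


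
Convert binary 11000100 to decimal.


11000100 in decimal = 196

196


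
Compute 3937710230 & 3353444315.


0b11101010101101001011000010010110 & 0b11000111111000010111111111011011 = 0b11000010101000000011000010010010 = 3265278098

3265278098


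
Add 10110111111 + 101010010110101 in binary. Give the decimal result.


10110111111 + 101010010110101 = 101101001110100 = 23156

23156


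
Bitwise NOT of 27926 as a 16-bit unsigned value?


~0b110110100010110 = 0b1001001011101001 = 37609 (16-bit unsigned)

37609


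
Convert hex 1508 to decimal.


1508 hex = 5384 decimal

5384


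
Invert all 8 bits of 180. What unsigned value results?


180 ^ 255 = 75

75


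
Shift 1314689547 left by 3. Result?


0b1001110010111001001001000001011 << 3 = 0b1001110010111001001001000001011000 = 10517516376

10517516376


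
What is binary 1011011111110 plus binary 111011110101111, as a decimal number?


1011011111110 + 111011110101111 = 1000111010101101 = 36525

36525


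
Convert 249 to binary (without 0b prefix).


249 = 11111001 in binary

11111001


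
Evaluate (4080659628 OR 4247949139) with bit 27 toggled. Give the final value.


Step 1: 4080659628 | 4247949139 = 4282118143
Step 2: 4282118143 ^ (1 << 27) = 4282118143 ^ 134217728 = 4147900415

4147900415


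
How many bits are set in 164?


0b10100100 has 3 set bits

3


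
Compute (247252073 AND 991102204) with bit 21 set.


Step 1: 247252073 & 991102204 = 168821864
Step 2: 168821864 | (1 << 21) = 168821864 | 2097152 = 170919016

170919016


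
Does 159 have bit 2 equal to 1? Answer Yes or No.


0b10011111, bit 2 = 1. Yes

Yes


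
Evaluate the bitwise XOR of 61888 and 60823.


0b1111000111000000 ^ 0b1110110110010111 = 0b1110001010111 = 7255

7255


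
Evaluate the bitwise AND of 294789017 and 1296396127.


0b10001100100100001111110011001 & 0b1001101010001010110111101011111 = 0b1000000000000111100011001 = 16781081

16781081


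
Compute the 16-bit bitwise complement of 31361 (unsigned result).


~0b111101010000001 = 0b1000010101111110 = 34174 (16-bit unsigned)

34174


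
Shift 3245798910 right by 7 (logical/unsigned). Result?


0b11000001011101101111010111111110 >> 7 = 0b1100000101110110111101011 = 25357803

25357803


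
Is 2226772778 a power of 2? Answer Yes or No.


0b10000100101110011101101100101010. Multiple bits set => No

No


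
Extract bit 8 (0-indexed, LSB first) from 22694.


0b101100010100110, position 8 = 0

0


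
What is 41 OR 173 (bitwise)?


0b101001 | 0b10101101 = 0b10101101 = 173

173


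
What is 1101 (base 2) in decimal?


1101 in decimal = 13

13


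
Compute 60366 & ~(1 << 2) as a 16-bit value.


60366 & ~(1 << 2) = 60362

60362


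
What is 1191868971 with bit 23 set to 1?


1191868971 | (1 << 23) = 1191868971 | 8388608 = 1200257579

1200257579


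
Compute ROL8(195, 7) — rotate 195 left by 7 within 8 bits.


Rotate 0b11000011 left by 7 (8-bit) = 0b11100001 = 225

225


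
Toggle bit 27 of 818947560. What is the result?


818947560 ^ (1 << 27) = 818947560 ^ 134217728 = 953165288

953165288


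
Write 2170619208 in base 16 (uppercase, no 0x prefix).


2170619208 = 81610548 hex

81610548


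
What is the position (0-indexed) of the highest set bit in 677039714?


0b101000010110101100111001100010. Highest set bit at position 29

29


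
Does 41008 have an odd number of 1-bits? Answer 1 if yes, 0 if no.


0b1010000000110000 has 4 ones => parity 0

0


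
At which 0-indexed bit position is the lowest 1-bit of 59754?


0b1110100101101010. Lowest set bit at position 1

1


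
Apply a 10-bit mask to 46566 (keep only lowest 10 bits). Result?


46566 & 1023 = 486

486


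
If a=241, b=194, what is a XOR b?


241 ^ 194 = 51

51


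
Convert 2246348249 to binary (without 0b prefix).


2246348249 = 10000101111001001000110111011001 in binary

10000101111001001000110111011001


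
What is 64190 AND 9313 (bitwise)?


0b1111101010111110 & 0b10010001100001 = 0b10000000100000 = 8224

8224


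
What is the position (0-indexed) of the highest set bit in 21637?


0b101010010000101. Highest set bit at position 14

14


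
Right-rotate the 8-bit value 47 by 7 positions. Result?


Rotate 0b101111 right by 7 (8-bit) = 0b1011110 = 94

94


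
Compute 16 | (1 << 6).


16 | (1 << 6) = 16 | 64 = 80

80


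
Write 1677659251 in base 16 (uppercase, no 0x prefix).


1677659251 = 63FF0C73 hex

63FF0C73


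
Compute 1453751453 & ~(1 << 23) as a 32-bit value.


1453751453 & ~(1 << 23) = 1445362845

1445362845


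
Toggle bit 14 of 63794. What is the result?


63794 ^ (1 << 14) = 63794 ^ 16384 = 47410

47410


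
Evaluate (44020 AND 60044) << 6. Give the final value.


Step 1: 44020 & 60044 = 43652
Step 2: 43652 << 6 = 2793728

2793728


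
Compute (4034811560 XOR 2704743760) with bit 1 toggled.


Step 1: 4034811560 ^ 2704743760 = 1363758072
Step 2: 1363758072 ^ (1 << 1) = 1363758072 ^ 2 = 1363758074

1363758074


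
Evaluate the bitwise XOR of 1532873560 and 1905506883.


0b1011011010111011100101101011000 ^ 0b1110001100100111011101001000011 = 0b101010110011100111000100011011 = 718172443

718172443


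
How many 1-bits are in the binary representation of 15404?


0b11110000101100 has 7 set bits

7


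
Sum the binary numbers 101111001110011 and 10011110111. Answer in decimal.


101111001110011 + 10011110111 = 110001101101010 = 25450

25450


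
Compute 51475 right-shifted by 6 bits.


0b1100100100010011 >> 6 = 0b1100100100 = 804

804


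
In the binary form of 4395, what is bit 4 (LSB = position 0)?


0b1000100101011, position 4 = 0

0


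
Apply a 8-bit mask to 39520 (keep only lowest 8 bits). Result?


39520 & 255 = 96

96


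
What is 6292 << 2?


0b1100010010100 << 2 = 0b110001001010000 = 25168

25168


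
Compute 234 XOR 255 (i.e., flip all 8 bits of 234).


234 ^ 255 = 21

21


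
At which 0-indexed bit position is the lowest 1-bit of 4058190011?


0b11110001111000110001000010111011. Lowest set bit at position 0

0


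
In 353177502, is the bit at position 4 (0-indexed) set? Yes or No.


0b10101000011010000111110011110, bit 4 = 1. Yes

Yes


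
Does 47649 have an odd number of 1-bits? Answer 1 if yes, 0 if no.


0b1011101000100001 has 7 ones => parity 1

1


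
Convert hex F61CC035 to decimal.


F61CC035 hex = 4129079349 decimal

4129079349


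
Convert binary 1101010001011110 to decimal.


1101010001011110 in decimal = 54366

54366


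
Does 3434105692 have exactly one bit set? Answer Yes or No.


0b11001100101100000100101101011100. Multiple bits set => No

No


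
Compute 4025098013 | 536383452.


0b11101111111010100001111100011101 | 0b11111111110001000111111011100 = 0b11111111111110101001111111011101 = 4294615005

4294615005


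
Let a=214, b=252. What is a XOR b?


214 ^ 252 = 42

42


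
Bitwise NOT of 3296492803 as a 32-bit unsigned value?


~0b11000100011111000111110100000011 = 0b111011100000111000001011111100 = 998474492 (32-bit unsigned)

998474492


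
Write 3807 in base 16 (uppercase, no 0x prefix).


3807 = EDF hex

EDF


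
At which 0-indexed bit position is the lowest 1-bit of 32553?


0b111111100101001. Lowest set bit at position 0

0


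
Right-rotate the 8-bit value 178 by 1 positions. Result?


Rotate 0b10110010 right by 1 (8-bit) = 0b1011001 = 89

89


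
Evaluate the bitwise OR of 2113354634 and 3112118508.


0b1111101111101110011101110001010 | 0b10111001011111110010100011101100 = 0b11111101111111110011101111101110 = 4261362670

4261362670


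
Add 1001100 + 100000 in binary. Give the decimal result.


1001100 + 100000 = 1101100 = 108

108


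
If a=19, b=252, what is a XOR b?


19 ^ 252 = 239

239


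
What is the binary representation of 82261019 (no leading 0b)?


82261019 = 100111001110011010000011011 in binary

100111001110011010000011011


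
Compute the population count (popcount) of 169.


0b10101001 has 4 set bits

4


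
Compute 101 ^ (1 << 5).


101 ^ (1 << 5) = 101 ^ 32 = 69

69


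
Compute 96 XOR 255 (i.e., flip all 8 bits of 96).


96 ^ 255 = 159

159


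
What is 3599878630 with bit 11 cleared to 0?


3599878630 & ~(1 << 11) = 3599876582

3599876582


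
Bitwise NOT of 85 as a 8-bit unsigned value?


~0b1010101 = 0b10101010 = 170 (8-bit unsigned)

170


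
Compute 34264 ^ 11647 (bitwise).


0b1000010111011000 ^ 0b10110101111111 = 0b1010100010100111 = 43175

43175


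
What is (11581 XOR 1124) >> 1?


Step 1: 11581 ^ 1124 = 10585
Step 2: 10585 >> 1 = 5292

5292


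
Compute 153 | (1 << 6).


153 | (1 << 6) = 153 | 64 = 217

217


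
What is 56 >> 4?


0b111000 >> 4 = 0b11 = 3

3


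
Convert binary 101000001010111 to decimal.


101000001010111 in decimal = 20567

20567


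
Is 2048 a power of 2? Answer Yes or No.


0b100000000000. Only one bit set => Yes

Yes


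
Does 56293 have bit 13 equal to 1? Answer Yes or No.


0b1101101111100101, bit 13 = 0. No

No


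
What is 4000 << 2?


0b111110100000 << 2 = 0b11111010000000 = 16000

16000


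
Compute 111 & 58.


0b1101111 & 0b111010 = 0b101010 = 42

42


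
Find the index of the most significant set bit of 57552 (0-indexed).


0b1110000011010000. Highest set bit at position 15

15


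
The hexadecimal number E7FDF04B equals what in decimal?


E7FDF04B hex = 3892179019 decimal

3892179019


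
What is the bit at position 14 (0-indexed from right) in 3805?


0b111011011101, position 14 = 0

0


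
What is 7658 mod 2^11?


7658 & 2047 = 1514

1514


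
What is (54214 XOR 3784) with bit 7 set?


Step 1: 54214 ^ 3784 = 56590
Step 2: 56590 | (1 << 7) = 56590 | 128 = 56718

56718


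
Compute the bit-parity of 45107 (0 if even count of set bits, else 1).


0b1011000000110011 has 7 ones => parity 1

1


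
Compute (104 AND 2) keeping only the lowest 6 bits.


Step 1: 104 & 2 = 0
Step 2: 0 & 63 = 0

0


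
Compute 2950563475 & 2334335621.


0b10101111110111100000011010010011 & 0b10001011001000110010001010000101 = 0b10001011000000100000001010000001 = 2332164737

2332164737


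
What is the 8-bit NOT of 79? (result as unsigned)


~0b1001111 = 0b10110000 = 176 (8-bit unsigned)

176


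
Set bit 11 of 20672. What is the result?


20672 | (1 << 11) = 20672 | 2048 = 22720

22720


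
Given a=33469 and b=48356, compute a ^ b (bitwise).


33469 ^ 48356 = 15961

15961


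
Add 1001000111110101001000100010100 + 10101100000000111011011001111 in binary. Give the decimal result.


1001000111110101001000100010100 + 10101100000000111011011001111 = 1011110011110110000011111100011 = 1585121251

1585121251


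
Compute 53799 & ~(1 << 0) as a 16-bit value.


53799 & ~(1 << 0) = 53798

53798


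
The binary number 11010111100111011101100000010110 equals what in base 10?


11010111100111011101100000010110 in decimal = 3617445910

3617445910


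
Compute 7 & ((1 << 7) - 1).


7 & 127 = 7

7


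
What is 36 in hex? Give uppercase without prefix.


36 = 24 hex

24


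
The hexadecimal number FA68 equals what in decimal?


FA68 hex = 64104 decimal

64104


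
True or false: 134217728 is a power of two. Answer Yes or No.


0b1000000000000000000000000000. Only one bit set => Yes

Yes


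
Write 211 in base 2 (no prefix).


211 = 11010011 in binary

11010011


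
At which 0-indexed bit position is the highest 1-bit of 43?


0b101011. Highest set bit at position 5

5


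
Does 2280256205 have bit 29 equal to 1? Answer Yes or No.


0b10000111111010011111001011001101, bit 29 = 0. No

No


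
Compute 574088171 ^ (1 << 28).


574088171 ^ (1 << 28) = 574088171 ^ 268435456 = 842523627

842523627


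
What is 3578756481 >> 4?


0b11010101010011110111110110000001 >> 4 = 0b1101010101001111011111011000 = 223672280

223672280


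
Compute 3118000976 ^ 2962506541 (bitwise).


0b10111001110110001110101101010000 ^ 0b10110000100101000100001100101101 = 0b1001010011001010100001111101 = 156018813

156018813


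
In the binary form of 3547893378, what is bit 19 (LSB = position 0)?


0b11010011011110001000111010000010, position 19 = 1

1


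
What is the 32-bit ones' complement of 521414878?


521414878 ^ 4294967295 = 3773552417

3773552417


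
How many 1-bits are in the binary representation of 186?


0b10111010 has 5 set bits

5


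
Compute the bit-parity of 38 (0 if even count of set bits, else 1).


0b100110 has 3 ones => parity 1

1


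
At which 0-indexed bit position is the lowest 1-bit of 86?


0b1010110. Lowest set bit at position 1

1


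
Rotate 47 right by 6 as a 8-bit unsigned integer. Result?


Rotate 0b101111 right by 6 (8-bit) = 0b10111100 = 188

188


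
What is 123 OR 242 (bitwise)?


0b1111011 | 0b11110010 = 0b11111011 = 251

251


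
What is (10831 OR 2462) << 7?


Step 1: 10831 | 2462 = 11231
Step 2: 11231 << 7 = 1437568

1437568


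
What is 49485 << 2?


0b1100000101001101 << 2 = 0b110000010100110100 = 197940

197940


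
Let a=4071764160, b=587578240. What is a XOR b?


4071764160 ^ 587578240 = 3518466880

3518466880


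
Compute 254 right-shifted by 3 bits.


0b11111110 >> 3 = 0b11111 = 31

31


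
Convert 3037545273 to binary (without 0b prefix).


3037545273 = 10110101000011010100001100111001 in binary

10110101000011010100001100111001


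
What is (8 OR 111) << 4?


Step 1: 8 | 111 = 111
Step 2: 111 << 4 = 1776

1776


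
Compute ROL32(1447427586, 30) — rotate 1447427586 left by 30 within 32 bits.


Rotate 0b1010110010001011111111000000010 left by 30 (32-bit) = 0b10010101100100010111111110000000 = 2509340544

2509340544


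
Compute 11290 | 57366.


0b10110000011010 | 0b1110000000010110 = 0b1110110000011110 = 60446

60446


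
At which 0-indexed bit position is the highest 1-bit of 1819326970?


0b1101100011100001011100111111010. Highest set bit at position 30

30


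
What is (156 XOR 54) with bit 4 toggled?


Step 1: 156 ^ 54 = 170
Step 2: 170 ^ (1 << 4) = 170 ^ 16 = 186

186


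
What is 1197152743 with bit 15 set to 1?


1197152743 | (1 << 15) = 1197152743 | 32768 = 1197185511

1197185511


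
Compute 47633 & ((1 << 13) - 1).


47633 & 8191 = 6673

6673


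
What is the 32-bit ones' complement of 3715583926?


3715583926 ^ 4294967295 = 579383369

579383369


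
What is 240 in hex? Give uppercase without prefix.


240 = F0 hex

F0


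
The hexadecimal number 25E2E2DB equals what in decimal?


25E2E2DB hex = 635626203 decimal

635626203


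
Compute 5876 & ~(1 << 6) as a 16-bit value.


5876 & ~(1 << 6) = 5812

5812


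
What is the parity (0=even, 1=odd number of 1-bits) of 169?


0b10101001 has 4 ones => parity 0

0


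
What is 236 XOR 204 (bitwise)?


0b11101100 ^ 0b11001100 = 0b100000 = 32

32


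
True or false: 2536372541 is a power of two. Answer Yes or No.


0b10010111001011011111100100111101. Multiple bits set => No

No


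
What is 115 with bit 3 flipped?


115 ^ (1 << 3) = 115 ^ 8 = 123

123


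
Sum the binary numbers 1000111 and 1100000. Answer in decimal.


1000111 + 1100000 = 10100111 = 167

167


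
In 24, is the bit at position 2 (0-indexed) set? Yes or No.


0b11000, bit 2 = 0. No

No


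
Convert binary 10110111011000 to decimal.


10110111011000 in decimal = 11736

11736


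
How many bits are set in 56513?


0b1101110011000001 has 8 set bits

8


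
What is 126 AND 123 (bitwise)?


0b1111110 & 0b1111011 = 0b1111010 = 122

122


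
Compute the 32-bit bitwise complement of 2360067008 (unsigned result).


~0b10001100101010111100001111000000 = 0b1110011010101000011110000111111 = 1934900287 (32-bit unsigned)

1934900287


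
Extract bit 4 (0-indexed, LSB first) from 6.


0b110, position 4 = 0

0


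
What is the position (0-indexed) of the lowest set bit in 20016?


0b100111000110000. Lowest set bit at position 4

4


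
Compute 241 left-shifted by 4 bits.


0b11110001 << 4 = 0b111100010000 = 3856

3856


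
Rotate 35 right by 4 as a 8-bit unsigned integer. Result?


Rotate 0b100011 right by 4 (8-bit) = 0b110010 = 50

50


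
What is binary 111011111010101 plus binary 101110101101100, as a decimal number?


111011111010101 + 101110101101100 = 1101010101000001 = 54593

54593


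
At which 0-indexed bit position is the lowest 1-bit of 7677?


0b1110111111101. Lowest set bit at position 0

0


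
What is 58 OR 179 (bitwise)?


0b111010 | 0b10110011 = 0b10111011 = 187

187


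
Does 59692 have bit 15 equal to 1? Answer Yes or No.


0b1110100100101100, bit 15 = 1. Yes

Yes


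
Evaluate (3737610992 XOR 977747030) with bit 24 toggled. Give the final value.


Step 1: 3737610992 ^ 977747030 = 3833616038
Step 2: 3833616038 ^ (1 << 24) = 3833616038 ^ 16777216 = 3850393254

3850393254


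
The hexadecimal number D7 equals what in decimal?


D7 hex = 215 decimal

215


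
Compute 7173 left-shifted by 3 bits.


0b1110000000101 << 3 = 0b1110000000101000 = 57384

57384


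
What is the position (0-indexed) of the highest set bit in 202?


0b11001010. Highest set bit at position 7

7


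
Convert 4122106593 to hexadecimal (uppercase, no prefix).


4122106593 = F5B25AE1 hex

F5B25AE1


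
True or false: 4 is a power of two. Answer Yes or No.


0b100. Only one bit set => Yes

Yes


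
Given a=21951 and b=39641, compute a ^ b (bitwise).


21951 ^ 39641 = 53094

53094


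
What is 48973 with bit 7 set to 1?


48973 | (1 << 7) = 48973 | 128 = 49101

49101


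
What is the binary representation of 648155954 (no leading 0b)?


648155954 = 100110101000100001001100110010 in binary

100110101000100001001100110010


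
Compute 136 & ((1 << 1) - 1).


136 & 1 = 0

0


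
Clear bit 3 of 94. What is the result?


94 & ~(1 << 3) = 86

86


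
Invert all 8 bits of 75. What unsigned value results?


75 ^ 255 = 180

180


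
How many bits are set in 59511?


0b1110100001110111 has 10 set bits

10


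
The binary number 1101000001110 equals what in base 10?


1101000001110 in decimal = 6670

6670


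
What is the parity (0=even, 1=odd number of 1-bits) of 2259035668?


0b10000110101001100010011000010100 has 12 ones => parity 0

0


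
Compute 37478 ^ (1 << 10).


37478 ^ (1 << 10) = 37478 ^ 1024 = 38502

38502


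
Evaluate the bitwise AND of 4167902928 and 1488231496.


0b11111000011011010010011011010000 & 0b1011000101101001001110001001000 = 0b1011000001001000000010001000000 = 1478755392

1478755392


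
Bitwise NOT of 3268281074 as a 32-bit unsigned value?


~0b11000010110011100000001011110010 = 0b111101001100011111110100001101 = 1026686221 (32-bit unsigned)

1026686221


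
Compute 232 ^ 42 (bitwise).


0b11101000 ^ 0b101010 = 0b11000010 = 194

194


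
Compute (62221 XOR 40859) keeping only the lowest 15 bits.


Step 1: 62221 ^ 40859 = 27798
Step 2: 27798 & 32767 = 27798

27798


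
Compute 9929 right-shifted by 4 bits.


0b10011011001001 >> 4 = 0b1001101100 = 620

620


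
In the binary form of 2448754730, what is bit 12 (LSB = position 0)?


0b10010001111101010000100000101010, position 12 = 0

0


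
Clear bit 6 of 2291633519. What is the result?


2291633519 & ~(1 << 6) = 2291633455

2291633455


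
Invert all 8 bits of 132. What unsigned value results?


132 ^ 255 = 123

123


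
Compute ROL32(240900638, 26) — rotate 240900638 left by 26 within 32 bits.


Rotate 0b1110010110111101101000011110 left by 26 (32-bit) = 0b1111000001110010110111101101000 = 2017029992

2017029992


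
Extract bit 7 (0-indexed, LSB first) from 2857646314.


0b10101010010101000011100011101010, position 7 = 1

1


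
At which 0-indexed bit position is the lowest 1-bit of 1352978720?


0b1010000101001001101000100100000. Lowest set bit at position 5

5


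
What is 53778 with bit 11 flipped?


53778 ^ (1 << 11) = 53778 ^ 2048 = 55826

55826


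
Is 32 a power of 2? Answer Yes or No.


0b100000. Only one bit set => Yes

Yes


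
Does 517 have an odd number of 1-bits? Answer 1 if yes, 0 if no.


0b1000000101 has 3 ones => parity 1

1


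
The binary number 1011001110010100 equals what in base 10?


1011001110010100 in decimal = 45972

45972


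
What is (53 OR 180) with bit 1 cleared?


Step 1: 53 | 180 = 181
Step 2: 181 & ~(1 << 1) = 181

181


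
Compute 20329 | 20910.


0b100111101101001 | 0b101000110101110 = 0b101111111101111 = 24559

24559


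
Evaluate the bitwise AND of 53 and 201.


0b110101 & 0b11001001 = 0b1 = 1

1


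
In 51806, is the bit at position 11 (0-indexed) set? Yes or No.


0b1100101001011110, bit 11 = 1. Yes

Yes


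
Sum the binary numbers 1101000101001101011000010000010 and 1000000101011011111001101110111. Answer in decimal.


1101000101001101011000010000010 + 1000000101011011111001101110111 = 10101001010101001010001111111001 = 2840896505

2840896505


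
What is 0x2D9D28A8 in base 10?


2D9D28A8 hex = 765274280 decimal

765274280


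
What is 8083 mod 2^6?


8083 & 63 = 19

19


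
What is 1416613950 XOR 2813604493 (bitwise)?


0b1010100011011111101000000111110 ^ 0b10100111101101000011001010001101 = 0b11110011110110111110001010110011 = 4091273907

4091273907


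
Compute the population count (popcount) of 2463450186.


0b10010010110101010100010001001010 has 13 set bits

13


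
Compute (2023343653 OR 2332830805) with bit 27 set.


Step 1: 2023343653 | 2332830805 = 4221431413
Step 2: 4221431413 | (1 << 27) = 4221431413 | 134217728 = 4221431413

4221431413


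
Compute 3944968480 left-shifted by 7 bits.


0b11101011001000110111000100100000 << 7 = 0b111010110010001101110001001000000000000 = 504955965440

504955965440


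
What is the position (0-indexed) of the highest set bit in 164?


0b10100100. Highest set bit at position 7

7


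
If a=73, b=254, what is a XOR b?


73 ^ 254 = 183

183


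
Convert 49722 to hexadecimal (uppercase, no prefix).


49722 = C23A hex

C23A


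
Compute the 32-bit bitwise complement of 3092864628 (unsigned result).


~0b10111000010110010101111001110100 = 0b1000111101001101010000110001011 = 1202102667 (32-bit unsigned)

1202102667


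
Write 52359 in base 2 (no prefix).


52359 = 1100110010000111 in binary

1100110010000111


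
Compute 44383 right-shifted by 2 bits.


0b1010110101011111 >> 2 = 0b10101101010111 = 11095

11095
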